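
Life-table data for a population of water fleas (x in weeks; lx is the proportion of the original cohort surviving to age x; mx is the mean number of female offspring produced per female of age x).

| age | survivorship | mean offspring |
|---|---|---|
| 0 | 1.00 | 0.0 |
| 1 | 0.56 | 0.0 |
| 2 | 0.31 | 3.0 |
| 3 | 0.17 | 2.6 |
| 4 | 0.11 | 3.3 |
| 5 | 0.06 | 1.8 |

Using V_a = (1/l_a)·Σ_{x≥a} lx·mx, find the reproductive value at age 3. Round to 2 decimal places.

lx·mx for x ≥ 3: 0.442, 0.363, 0.108 → sum = 0.913
V_3 = 0.913 / l_3 = 0.913 / 0.17 = 5.370588… → 5.37

5.37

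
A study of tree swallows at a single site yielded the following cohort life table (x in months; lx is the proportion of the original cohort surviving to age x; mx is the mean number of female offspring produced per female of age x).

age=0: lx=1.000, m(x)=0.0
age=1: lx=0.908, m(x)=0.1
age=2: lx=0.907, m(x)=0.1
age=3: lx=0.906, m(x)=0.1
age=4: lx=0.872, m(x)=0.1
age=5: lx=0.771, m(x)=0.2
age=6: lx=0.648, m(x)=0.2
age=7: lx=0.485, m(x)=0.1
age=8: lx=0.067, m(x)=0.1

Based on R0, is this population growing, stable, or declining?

declining

R0 = Σ lx·mx = 0 + 0.0908 + 0.0907 + 0.0906 + 0.0872 + 0.1542 + 0.1296 + 0.0485 + 0.0067 = 0.6983
R0 < 1, so the population is declining.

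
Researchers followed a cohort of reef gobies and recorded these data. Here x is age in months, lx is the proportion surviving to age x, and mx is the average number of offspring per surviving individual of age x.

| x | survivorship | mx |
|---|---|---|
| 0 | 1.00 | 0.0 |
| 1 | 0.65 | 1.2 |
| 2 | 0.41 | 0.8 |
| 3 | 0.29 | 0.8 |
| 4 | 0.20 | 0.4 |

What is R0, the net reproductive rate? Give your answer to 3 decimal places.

lx·mx by age: 0, 0.78, 0.328, 0.232, 0.08
R0 = Σ lx·mx = 1.42 → 1.420

1.420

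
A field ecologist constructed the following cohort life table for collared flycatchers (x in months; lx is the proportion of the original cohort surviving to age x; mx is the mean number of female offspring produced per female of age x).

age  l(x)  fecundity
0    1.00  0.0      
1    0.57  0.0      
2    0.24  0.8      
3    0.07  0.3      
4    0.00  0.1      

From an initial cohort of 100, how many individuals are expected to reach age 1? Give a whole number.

57

Expected survivors = N0 · l_1 = 100 × 0.57 = 57 → 57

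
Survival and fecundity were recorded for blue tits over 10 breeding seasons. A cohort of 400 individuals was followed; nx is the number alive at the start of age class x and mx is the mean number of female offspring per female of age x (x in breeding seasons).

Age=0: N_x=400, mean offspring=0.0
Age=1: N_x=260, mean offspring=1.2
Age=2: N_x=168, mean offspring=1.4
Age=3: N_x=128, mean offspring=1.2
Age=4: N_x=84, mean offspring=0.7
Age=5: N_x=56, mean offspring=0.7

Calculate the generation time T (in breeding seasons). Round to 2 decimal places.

lx = nx/n0 = nx/400: 1, 0.65, 0.42, 0.32, 0.21, 0.14
lx·mx: 0, 0.78, 0.588, 0.384, 0.147, 0.098 → R0 = 1.997
x·lx·mx: 0, 0.78, 1.176, 1.152, 0.588, 0.49 → Σ = 4.186
T = 4.186 / 1.997 = 2.096144… → 2.10

2.10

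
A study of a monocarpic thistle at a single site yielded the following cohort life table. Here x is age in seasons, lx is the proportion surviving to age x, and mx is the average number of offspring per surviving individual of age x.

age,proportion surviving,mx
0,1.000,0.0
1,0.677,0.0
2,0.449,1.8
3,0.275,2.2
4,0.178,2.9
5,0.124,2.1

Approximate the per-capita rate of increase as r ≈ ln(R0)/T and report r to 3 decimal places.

0.252

R0 = Σ lx·mx = 0 + 0 + 0.8082 + 0.605 + 0.5162 + 0.2604 = 2.1898
Σ x·lx·mx = 6.7982; T = 6.7982/2.1898 = 3.10448…
r ≈ ln(R0)/T = ln(2.1898)/3.10448… = 0.25248… → 0.252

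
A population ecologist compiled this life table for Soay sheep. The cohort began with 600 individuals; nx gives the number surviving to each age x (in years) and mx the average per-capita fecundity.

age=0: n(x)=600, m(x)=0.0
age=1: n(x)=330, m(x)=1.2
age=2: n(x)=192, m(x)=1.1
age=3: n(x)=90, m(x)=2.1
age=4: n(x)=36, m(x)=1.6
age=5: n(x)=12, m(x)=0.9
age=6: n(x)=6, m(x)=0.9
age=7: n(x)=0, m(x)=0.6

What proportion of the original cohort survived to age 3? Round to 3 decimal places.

l_3 = n_3/n_0 = 90/600 = 0.15 → 0.150

0.150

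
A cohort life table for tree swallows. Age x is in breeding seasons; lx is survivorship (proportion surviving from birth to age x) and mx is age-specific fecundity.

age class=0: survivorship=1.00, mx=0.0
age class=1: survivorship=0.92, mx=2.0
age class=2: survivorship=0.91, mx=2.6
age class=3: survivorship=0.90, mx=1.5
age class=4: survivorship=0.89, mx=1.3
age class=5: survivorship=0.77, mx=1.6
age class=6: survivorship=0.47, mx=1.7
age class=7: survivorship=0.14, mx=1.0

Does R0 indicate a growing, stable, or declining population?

R0 = Σ lx·mx = 0 + 1.84 + 2.366 + 1.35 + 1.157 + 1.232 + 0.799 + 0.14 = 8.884
R0 > 1, so the population is growing.

growing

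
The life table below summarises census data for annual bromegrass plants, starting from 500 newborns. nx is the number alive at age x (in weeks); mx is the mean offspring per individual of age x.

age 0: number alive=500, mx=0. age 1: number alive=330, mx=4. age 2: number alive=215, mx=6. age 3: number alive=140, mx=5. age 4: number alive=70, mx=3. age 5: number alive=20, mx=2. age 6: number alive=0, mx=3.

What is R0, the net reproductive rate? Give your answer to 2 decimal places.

lx = nx/n0 = nx/500: 1, 0.66, 0.43, 0.28, 0.14, 0.04, 0
lx·mx by age: 0, 2.64, 2.58, 1.4, 0.42, 0.08, 0
R0 = Σ lx·mx = 7.12 → 7.12

7.12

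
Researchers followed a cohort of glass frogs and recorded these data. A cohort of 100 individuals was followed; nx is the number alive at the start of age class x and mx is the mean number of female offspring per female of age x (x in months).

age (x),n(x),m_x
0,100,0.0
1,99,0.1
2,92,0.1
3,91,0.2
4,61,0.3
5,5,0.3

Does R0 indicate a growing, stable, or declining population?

lx = nx/n0 = nx/100: 1, 0.99, 0.92, 0.91, 0.61, 0.05
R0 = Σ lx·mx = 0 + 0.099 + 0.092 + 0.182 + 0.183 + 0.015 = 0.571
R0 < 1, so the population is declining.

declining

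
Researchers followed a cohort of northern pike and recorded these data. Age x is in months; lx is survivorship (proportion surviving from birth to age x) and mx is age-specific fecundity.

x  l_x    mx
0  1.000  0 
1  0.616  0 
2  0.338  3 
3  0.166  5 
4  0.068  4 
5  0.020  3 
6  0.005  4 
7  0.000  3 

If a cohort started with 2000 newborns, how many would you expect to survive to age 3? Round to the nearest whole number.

332

Expected survivors = N0 · l_3 = 2000 × 0.166 = 332 → 332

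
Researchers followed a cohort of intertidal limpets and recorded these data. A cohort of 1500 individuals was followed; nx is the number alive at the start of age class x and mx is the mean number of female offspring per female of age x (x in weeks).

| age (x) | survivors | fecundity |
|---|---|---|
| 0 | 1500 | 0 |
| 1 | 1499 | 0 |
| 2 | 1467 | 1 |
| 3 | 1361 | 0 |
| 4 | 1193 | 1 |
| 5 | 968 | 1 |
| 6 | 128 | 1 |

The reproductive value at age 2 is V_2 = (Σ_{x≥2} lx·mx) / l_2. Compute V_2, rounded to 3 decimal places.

lx = nx/n0 = nx/1500: 1, 0.99933…, 0.978, 0.90733…, 0.79533…, 0.64533…, 0.08533…
lx·mx for x ≥ 2: 0.978, 0, 0.795333…, 0.645333…, 0.085333… → sum = 2.504…
V_2 = 2.504… / l_2 = 2.504… / 0.978 = 2.560327… → 2.560

2.560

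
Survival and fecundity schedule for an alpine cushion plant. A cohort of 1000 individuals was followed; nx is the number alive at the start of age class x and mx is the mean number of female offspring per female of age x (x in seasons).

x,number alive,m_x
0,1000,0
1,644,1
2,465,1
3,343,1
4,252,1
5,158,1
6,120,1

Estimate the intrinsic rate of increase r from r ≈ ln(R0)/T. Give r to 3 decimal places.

lx = nx/n0 = nx/1000: 1, 0.644, 0.465, 0.343, 0.252, 0.158, 0.12
R0 = Σ lx·mx = 0 + 0.644 + 0.465 + 0.343 + 0.252 + 0.158 + 0.12 = 1.982
Σ x·lx·mx = 5.121; T = 5.121/1.982 = 2.58375…
r ≈ ln(R0)/T = ln(1.982)/2.58375… = 0.26477… → 0.265

0.265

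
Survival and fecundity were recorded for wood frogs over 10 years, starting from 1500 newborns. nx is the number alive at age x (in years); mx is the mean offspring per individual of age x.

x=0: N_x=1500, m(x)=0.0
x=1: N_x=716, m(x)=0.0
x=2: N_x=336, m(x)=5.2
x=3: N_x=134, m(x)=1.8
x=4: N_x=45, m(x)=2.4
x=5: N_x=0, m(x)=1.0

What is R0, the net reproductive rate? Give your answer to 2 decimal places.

lx = nx/n0 = nx/1500: 1, 0.47733…, 0.224, 0.08933…, 0.03, 0
lx·mx by age: 0, 0, 1.1648, 0.1608…, 0.072, 0
R0 = Σ lx·mx = 1.3976… → 1.40

1.40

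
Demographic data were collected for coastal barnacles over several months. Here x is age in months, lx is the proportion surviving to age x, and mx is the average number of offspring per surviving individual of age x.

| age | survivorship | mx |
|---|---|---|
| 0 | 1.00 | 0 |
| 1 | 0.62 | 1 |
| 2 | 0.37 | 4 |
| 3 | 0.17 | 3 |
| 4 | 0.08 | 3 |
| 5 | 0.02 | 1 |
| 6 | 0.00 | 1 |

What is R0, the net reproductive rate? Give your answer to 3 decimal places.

2.870

lx·mx by age: 0, 0.62, 1.48, 0.51, 0.24, 0.02, 0
R0 = Σ lx·mx = 2.87 → 2.870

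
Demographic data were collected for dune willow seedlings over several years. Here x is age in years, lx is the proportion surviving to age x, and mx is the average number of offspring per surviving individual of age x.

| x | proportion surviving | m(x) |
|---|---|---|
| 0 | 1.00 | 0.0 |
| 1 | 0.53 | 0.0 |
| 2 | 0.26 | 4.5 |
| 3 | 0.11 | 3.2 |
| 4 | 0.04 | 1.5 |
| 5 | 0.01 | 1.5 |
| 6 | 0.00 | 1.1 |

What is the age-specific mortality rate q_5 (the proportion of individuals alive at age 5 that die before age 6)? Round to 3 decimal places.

1.000

q_5 = (l_5 − l_6) / l_5 = (0.01 − 0) / 0.01
     = 0.01 / 0.01 = 1 → 1.000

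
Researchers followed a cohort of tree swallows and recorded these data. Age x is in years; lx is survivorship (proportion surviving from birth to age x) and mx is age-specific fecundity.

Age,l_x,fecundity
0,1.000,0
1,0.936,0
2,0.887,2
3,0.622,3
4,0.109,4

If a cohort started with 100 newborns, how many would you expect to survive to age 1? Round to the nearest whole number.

Expected survivors = N0 · l_1 = 100 × 0.936 = 93.6 → 94

94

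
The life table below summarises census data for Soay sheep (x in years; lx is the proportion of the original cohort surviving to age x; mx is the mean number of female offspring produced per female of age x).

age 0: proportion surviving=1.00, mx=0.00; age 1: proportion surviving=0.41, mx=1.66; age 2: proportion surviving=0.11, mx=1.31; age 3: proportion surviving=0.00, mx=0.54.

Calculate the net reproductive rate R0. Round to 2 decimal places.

lx·mx by age: 0, 0.6806, 0.1441, 0
R0 = Σ lx·mx = 0.8247 → 0.82

0.82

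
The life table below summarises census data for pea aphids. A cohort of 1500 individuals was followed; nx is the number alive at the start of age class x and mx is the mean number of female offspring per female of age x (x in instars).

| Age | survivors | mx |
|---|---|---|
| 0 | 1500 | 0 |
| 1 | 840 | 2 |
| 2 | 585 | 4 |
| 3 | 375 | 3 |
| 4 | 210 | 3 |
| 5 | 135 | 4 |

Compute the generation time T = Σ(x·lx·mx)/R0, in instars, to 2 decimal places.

lx = nx/n0 = nx/1500: 1, 0.56, 0.39, 0.25, 0.14, 0.09
lx·mx: 0, 1.12, 1.56, 0.75, 0.42, 0.36 → R0 = 4.21
x·lx·mx: 0, 1.12, 3.12, 2.25, 1.68, 1.8 → Σ = 9.97
T = 9.97 / 4.21 = 2.368171… → 2.37

2.37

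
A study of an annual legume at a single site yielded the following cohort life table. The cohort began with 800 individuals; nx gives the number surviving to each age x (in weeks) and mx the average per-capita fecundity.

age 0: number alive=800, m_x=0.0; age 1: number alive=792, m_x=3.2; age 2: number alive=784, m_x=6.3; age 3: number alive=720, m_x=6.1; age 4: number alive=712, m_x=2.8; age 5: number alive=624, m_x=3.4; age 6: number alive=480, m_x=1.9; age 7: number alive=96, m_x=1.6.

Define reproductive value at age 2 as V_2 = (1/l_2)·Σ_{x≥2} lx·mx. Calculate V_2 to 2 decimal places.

lx = nx/n0 = nx/800: 1, 0.99, 0.98, 0.9, 0.89, 0.78, 0.6, 0.12
lx·mx for x ≥ 2: 6.174, 5.49, 2.492, 2.652, 1.14, 0.192 → sum = 18.14
V_2 = 18.14 / l_2 = 18.14 / 0.98 = 18.510204… → 18.51

18.51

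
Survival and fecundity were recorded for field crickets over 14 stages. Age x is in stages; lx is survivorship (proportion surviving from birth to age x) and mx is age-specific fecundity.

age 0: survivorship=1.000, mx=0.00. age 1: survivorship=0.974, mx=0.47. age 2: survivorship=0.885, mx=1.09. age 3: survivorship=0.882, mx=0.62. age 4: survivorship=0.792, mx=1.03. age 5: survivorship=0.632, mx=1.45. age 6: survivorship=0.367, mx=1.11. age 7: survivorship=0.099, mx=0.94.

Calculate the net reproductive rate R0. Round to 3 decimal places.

4.202

lx·mx by age: 0, 0.45778, 0.96465, 0.54684, 0.81576, 0.9164, 0.40737, 0.09306
R0 = Σ lx·mx = 4.20186 → 4.202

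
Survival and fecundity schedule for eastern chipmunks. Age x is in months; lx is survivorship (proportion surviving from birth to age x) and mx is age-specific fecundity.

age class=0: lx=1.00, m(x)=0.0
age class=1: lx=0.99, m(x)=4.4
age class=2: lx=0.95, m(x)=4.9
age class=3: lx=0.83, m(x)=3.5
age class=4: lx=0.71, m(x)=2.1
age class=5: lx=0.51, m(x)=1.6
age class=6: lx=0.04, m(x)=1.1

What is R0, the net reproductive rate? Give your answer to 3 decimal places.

14.267

lx·mx by age: 0, 4.356, 4.655, 2.905, 1.491, 0.816, 0.044
R0 = Σ lx·mx = 14.267 → 14.267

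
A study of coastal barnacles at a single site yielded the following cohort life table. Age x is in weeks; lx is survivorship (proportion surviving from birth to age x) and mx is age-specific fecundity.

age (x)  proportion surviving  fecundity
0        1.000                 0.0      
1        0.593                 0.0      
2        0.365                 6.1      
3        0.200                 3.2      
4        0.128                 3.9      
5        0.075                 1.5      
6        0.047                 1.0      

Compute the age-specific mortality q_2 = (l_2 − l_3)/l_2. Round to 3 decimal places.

0.452

q_2 = (l_2 − l_3) / l_2 = (0.365 − 0.2) / 0.365
     = 0.165 / 0.365 = 0.452055… → 0.452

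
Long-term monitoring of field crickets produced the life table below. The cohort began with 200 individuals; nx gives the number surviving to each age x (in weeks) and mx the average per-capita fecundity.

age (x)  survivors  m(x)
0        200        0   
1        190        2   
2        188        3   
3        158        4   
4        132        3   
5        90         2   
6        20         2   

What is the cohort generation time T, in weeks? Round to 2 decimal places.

lx = nx/n0 = nx/200: 1, 0.95, 0.94, 0.79, 0.66, 0.45, 0.1
lx·mx: 0, 1.9, 2.82, 3.16, 1.98, 0.9, 0.2 → R0 = 10.96
x·lx·mx: 0, 1.9, 5.64, 9.48, 7.92, 4.5, 1.2 → Σ = 30.64
T = 30.64 / 10.96 = 2.79562… → 2.80

2.80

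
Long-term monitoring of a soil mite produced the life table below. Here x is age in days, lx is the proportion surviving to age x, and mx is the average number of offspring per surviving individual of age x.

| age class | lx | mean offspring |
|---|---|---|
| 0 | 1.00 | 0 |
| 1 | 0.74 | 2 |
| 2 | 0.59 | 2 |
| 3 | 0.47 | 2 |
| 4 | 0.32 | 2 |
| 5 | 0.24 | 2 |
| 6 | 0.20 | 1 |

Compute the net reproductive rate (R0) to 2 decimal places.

4.92

lx·mx by age: 0, 1.48, 1.18, 0.94, 0.64, 0.48, 0.2
R0 = Σ lx·mx = 4.92 → 4.92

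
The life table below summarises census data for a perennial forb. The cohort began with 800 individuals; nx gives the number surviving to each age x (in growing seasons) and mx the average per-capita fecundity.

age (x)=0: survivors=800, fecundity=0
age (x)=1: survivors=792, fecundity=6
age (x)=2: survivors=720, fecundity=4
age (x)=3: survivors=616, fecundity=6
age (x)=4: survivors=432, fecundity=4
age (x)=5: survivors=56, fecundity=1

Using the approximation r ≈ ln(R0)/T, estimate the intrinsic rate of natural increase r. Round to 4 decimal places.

1.2736

lx = nx/n0 = nx/800: 1, 0.99, 0.9, 0.77, 0.54, 0.07
R0 = Σ lx·mx = 0 + 5.94 + 3.6 + 4.62 + 2.16 + 0.07 = 16.39
Σ x·lx·mx = 35.99; T = 35.99/16.39 = 2.19585…
r ≈ ln(R0)/T = ln(16.39)/2.19585… = 1.273616… → 1.2736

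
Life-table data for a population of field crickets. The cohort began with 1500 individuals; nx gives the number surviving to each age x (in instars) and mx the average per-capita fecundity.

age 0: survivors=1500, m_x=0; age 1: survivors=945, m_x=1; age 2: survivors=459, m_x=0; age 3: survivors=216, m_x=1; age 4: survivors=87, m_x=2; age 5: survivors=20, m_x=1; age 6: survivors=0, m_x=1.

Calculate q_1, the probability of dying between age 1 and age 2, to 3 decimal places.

lx = nx/n0 = nx/1500: 1, 0.63, 0.306, 0.144, 0.058, 0.01333…, 0
q_1 = (l_1 − l_2) / l_1 = (0.63 − 0.306) / 0.63
     = 0.324 / 0.63 = 0.514286… → 0.514

0.514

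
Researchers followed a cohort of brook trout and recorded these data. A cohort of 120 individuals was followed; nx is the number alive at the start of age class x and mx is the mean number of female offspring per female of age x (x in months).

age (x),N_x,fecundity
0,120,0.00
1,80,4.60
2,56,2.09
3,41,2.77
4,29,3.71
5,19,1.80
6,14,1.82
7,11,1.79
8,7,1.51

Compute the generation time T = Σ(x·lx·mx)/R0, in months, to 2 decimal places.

2.41

lx = nx/n0 = nx/120: 1, 0.66667…, 0.46667…, 0.34167…, 0.24167…, 0.15833…, 0.11667…, 0.09167…, 0.05833…
lx·mx: 0, 3.066667…, 0.975333…, 0.946417…, 0.896583…, 0.285…, 0.212333…, 0.164083…, 0.088083… → R0 = 6.6345…
x·lx·mx: 0, 3.066667…, 1.950667…, 2.83925…, 3.586333…, 1.425…, 1.274…, 1.148583…, 0.704667… → Σ = 15.995167…
T = 15.995167… / 6.6345… = 2.410908… → 2.41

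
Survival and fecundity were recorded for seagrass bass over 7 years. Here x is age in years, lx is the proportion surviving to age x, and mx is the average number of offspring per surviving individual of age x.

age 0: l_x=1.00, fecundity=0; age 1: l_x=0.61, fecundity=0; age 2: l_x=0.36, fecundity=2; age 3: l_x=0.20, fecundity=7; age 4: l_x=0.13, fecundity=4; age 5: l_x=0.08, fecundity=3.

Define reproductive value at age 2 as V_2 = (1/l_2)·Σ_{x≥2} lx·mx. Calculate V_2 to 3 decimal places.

8.000

lx·mx for x ≥ 2: 0.72, 1.4, 0.52, 0.24 → sum = 2.88
V_2 = 2.88 / l_2 = 2.88 / 0.36 = 8 → 8.000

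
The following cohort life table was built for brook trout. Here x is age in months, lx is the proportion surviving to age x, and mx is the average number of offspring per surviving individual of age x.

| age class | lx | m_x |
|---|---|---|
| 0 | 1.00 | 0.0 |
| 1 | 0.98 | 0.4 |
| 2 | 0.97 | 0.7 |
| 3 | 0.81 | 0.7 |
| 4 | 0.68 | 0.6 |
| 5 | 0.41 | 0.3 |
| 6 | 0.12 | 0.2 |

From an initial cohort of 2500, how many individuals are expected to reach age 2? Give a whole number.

2425

Expected survivors = N0 · l_2 = 2500 × 0.97 = 2425 → 2425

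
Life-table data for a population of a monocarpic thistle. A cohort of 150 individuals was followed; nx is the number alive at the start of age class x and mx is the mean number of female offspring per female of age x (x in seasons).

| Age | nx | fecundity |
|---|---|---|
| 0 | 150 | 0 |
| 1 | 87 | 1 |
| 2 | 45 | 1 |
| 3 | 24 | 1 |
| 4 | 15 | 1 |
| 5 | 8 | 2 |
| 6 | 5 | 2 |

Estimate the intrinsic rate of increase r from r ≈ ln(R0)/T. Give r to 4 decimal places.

lx = nx/n0 = nx/150: 1, 0.58, 0.3, 0.16, 0.1, 0.05333…, 0.03333…
R0 = Σ lx·mx = 0 + 0.58 + 0.3 + 0.16 + 0.1 + 0.10667… + 0.06667… = 1.313333…
Σ x·lx·mx = 2.993333…; T = 2.993333…/1.313333… = 2.27919…
r ≈ ln(R0)/T = ln(1.313333…)/2.27919… = 0.11959… → 0.1196

0.1196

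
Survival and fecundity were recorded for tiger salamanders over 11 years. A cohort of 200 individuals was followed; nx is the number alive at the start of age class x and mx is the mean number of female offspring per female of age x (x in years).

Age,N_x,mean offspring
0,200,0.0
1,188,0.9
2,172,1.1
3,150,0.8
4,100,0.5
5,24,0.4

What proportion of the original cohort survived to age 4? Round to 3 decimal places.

l_4 = n_4/n_0 = 100/200 = 0.5 → 0.500

0.500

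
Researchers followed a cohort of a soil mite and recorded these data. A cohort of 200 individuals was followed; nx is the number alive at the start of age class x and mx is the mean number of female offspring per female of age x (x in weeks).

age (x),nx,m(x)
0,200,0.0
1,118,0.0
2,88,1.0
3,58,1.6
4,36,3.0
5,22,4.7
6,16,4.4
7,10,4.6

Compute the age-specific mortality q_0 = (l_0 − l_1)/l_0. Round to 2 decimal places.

lx = nx/n0 = nx/200: 1, 0.59, 0.44, 0.29, 0.18, 0.11, 0.08, 0.05
q_0 = (l_0 − l_1) / l_0 = (1 − 0.59) / 1
     = 0.41 / 1 = 0.41 → 0.41

0.41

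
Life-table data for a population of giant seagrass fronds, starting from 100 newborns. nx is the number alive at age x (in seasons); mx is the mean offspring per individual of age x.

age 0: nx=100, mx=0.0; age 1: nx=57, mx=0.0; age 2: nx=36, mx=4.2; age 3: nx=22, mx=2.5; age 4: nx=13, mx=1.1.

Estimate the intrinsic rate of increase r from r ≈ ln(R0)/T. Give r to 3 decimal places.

lx = nx/n0 = nx/100: 1, 0.57, 0.36, 0.22, 0.13
R0 = Σ lx·mx = 0 + 0 + 1.512 + 0.55 + 0.143 = 2.205
Σ x·lx·mx = 5.246; T = 5.246/2.205 = 2.37914…
r ≈ ln(R0)/T = ln(2.205)/2.37914… = 0.33236… → 0.332

0.332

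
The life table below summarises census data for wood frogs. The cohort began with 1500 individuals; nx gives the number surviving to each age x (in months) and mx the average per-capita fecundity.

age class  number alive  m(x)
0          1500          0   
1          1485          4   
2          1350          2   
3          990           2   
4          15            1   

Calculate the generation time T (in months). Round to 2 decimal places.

1.63

lx = nx/n0 = nx/1500: 1, 0.99, 0.9, 0.66, 0.01
lx·mx: 0, 3.96, 1.8, 1.32, 0.01 → R0 = 7.09
x·lx·mx: 0, 3.96, 3.6, 3.96, 0.04 → Σ = 11.56
T = 11.56 / 7.09 = 1.630465… → 1.63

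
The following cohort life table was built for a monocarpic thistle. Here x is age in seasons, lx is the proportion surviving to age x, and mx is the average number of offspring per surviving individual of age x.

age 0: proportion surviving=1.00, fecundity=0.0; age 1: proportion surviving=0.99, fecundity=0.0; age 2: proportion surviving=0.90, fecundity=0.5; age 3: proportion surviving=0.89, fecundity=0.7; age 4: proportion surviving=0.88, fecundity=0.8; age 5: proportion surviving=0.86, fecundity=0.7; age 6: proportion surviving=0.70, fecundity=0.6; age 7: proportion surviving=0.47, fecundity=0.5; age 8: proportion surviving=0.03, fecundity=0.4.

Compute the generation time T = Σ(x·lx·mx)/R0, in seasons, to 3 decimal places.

4.221

lx·mx: 0, 0, 0.45, 0.623, 0.704, 0.602, 0.42, 0.235, 0.012 → R0 = 3.046
x·lx·mx: 0, 0, 0.9, 1.869, 2.816, 3.01, 2.52, 1.645, 0.096 → Σ = 12.856
T = 12.856 / 3.046 = 4.220617… → 4.221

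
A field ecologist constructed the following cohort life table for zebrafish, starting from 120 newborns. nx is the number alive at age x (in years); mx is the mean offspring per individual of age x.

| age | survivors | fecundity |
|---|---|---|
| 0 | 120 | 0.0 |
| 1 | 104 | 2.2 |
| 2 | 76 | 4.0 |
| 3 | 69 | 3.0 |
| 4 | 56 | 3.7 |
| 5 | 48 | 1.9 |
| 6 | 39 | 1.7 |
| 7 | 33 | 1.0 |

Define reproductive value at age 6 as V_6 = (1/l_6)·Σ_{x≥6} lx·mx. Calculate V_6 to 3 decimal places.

2.546

lx = nx/n0 = nx/120: 1, 0.86667…, 0.63333…, 0.575, 0.46667…, 0.4, 0.325, 0.275
lx·mx for x ≥ 6: 0.5525, 0.275 → sum = 0.8275
V_6 = 0.8275 / l_6 = 0.8275 / 0.325 = 2.546154… → 2.546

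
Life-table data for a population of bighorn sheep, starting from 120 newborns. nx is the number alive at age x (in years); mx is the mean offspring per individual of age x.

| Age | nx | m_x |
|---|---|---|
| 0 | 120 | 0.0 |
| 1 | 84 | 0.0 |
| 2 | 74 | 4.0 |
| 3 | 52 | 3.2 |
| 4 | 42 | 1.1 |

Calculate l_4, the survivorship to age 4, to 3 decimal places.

l_4 = n_4/n_0 = 42/120 = 0.35 → 0.350

0.350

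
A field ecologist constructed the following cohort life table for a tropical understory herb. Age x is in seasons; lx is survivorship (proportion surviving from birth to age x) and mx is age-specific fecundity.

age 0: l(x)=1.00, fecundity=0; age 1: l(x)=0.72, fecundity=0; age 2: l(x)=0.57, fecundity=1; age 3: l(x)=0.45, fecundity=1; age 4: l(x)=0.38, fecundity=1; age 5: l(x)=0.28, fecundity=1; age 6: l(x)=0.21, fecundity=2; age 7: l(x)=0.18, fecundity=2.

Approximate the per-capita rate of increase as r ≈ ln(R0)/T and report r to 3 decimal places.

R0 = Σ lx·mx = 0 + 0 + 0.57 + 0.45 + 0.38 + 0.28 + 0.42 + 0.36 = 2.46
Σ x·lx·mx = 10.45; T = 10.45/2.46 = 4.24797…
r ≈ ln(R0)/T = ln(2.46)/4.24797… = 0.2119… → 0.212

0.212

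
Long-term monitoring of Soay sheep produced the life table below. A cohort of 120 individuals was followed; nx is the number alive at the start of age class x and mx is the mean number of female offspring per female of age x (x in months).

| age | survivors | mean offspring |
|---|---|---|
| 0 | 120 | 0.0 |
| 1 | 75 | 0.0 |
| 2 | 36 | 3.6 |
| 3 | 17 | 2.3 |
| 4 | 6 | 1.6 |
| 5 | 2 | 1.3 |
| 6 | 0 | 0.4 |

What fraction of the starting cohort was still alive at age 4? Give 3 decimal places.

l_4 = n_4/n_0 = 6/120 = 0.05 → 0.050

0.050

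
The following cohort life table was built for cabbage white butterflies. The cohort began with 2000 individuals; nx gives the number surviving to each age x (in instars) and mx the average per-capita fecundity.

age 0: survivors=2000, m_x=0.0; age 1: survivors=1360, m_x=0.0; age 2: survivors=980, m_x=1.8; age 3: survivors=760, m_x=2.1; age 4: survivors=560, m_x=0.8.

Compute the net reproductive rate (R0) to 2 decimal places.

1.90

lx = nx/n0 = nx/2000: 1, 0.68, 0.49, 0.38, 0.28
lx·mx by age: 0, 0, 0.882, 0.798, 0.224
R0 = Σ lx·mx = 1.904 → 1.90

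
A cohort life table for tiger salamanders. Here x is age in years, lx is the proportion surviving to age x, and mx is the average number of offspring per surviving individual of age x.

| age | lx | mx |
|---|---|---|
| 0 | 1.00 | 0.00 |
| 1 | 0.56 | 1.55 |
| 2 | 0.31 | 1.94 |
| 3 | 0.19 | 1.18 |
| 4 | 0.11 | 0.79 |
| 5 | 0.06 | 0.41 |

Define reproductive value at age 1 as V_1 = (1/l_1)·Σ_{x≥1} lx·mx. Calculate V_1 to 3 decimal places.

3.223

lx·mx for x ≥ 1: 0.868, 0.6014, 0.2242, 0.0869, 0.0246 → sum = 1.8051
V_1 = 1.8051 / l_1 = 1.8051 / 0.56 = 3.223393… → 3.223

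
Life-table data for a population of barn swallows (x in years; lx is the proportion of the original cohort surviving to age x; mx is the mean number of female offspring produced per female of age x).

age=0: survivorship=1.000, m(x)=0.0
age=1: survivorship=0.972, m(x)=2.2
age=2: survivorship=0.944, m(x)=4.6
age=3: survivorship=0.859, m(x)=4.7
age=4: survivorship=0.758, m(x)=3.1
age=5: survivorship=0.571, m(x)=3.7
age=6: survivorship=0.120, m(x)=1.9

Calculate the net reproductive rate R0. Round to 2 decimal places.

15.21

lx·mx by age: 0, 2.1384, 4.3424, 4.0373, 2.3498, 2.1127, 0.228
R0 = Σ lx·mx = 15.2086 → 15.21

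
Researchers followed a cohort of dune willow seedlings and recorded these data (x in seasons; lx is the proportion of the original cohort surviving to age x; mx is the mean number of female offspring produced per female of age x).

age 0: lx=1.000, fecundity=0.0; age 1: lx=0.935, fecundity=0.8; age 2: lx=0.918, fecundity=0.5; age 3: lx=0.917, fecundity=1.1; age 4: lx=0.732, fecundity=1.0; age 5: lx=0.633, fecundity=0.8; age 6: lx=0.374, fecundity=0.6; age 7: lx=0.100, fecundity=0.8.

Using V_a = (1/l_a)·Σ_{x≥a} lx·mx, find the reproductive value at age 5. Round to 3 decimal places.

lx·mx for x ≥ 5: 0.5064, 0.2244, 0.08 → sum = 0.8108
V_5 = 0.8108 / l_5 = 0.8108 / 0.633 = 1.280885… → 1.281

1.281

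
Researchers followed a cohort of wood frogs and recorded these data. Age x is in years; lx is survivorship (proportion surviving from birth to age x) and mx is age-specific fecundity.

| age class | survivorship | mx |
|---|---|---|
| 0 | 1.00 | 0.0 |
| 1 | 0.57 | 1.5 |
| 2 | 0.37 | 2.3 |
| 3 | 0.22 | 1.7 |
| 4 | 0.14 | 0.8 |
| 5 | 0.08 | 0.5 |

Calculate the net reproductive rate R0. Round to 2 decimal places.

2.23

lx·mx by age: 0, 0.855, 0.851, 0.374, 0.112, 0.04
R0 = Σ lx·mx = 2.232 → 2.23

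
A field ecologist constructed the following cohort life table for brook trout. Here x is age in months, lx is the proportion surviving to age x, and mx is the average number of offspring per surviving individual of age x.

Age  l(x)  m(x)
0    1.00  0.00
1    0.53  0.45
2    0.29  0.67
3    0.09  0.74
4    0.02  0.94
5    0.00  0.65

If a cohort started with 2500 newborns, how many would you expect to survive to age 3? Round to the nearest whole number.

225

Expected survivors = N0 · l_3 = 2500 × 0.09 = 225 → 225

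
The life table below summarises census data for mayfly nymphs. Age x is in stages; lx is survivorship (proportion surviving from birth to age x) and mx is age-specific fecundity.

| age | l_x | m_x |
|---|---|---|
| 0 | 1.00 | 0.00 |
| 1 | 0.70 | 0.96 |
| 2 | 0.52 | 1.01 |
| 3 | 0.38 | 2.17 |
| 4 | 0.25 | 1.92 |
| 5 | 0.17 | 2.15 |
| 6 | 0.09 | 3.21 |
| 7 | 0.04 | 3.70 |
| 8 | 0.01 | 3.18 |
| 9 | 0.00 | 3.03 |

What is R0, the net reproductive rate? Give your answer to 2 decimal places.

lx·mx by age: 0, 0.672, 0.5252, 0.8246, 0.48, 0.3655, 0.2889, 0.148, 0.0318, 0
R0 = Σ lx·mx = 3.336 → 3.34

3.34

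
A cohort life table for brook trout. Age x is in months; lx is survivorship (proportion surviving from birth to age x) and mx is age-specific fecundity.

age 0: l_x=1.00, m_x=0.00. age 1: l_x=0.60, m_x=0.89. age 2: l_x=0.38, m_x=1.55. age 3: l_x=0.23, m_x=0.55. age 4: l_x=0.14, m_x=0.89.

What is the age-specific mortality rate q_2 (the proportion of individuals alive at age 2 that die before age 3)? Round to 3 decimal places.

q_2 = (l_2 − l_3) / l_2 = (0.38 − 0.23) / 0.38
     = 0.15 / 0.38 = 0.394737… → 0.395

0.395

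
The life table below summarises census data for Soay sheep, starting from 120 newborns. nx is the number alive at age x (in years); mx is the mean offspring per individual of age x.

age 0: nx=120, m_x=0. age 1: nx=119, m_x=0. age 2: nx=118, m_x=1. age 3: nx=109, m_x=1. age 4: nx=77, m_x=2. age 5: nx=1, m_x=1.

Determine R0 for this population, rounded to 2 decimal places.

3.18

lx = nx/n0 = nx/120: 1, 0.99167…, 0.98333…, 0.90833…, 0.64167…, 0.00833…
lx·mx by age: 0, 0, 0.983333…, 0.908333…, 1.283333…, 0.008333…
R0 = Σ lx·mx = 3.183333… → 3.18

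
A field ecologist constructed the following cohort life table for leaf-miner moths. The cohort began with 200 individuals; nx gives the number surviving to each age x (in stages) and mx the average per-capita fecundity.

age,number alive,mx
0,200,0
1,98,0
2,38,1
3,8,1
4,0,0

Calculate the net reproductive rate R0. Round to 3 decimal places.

0.230

lx = nx/n0 = nx/200: 1, 0.49, 0.19, 0.04, 0
lx·mx by age: 0, 0, 0.19, 0.04, 0
R0 = Σ lx·mx = 0.23 → 0.230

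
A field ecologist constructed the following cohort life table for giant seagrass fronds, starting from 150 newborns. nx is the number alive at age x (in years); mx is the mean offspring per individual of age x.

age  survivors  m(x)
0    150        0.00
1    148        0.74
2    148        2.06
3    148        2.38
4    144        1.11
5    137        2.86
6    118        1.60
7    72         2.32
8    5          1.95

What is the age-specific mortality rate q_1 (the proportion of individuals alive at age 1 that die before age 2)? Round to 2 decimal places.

0.00

lx = nx/n0 = nx/150: 1, 0.98667…, 0.98667…, 0.98667…, 0.96, 0.91333…, 0.78667…, 0.48, 0.03333…
q_1 = (l_1 − l_2) / l_1 = (0.986667… − 0.986667…) / 0.986667…
     = 0 / 0.986667… = 0 → 0.00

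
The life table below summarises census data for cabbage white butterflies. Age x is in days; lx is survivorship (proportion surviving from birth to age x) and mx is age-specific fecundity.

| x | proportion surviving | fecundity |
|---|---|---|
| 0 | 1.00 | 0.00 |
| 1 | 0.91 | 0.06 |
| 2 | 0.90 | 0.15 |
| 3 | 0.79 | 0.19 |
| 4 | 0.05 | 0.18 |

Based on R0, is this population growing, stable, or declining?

declining

R0 = Σ lx·mx = 0 + 0.0546 + 0.135 + 0.1501 + 0.009 = 0.3487
R0 < 1, so the population is declining.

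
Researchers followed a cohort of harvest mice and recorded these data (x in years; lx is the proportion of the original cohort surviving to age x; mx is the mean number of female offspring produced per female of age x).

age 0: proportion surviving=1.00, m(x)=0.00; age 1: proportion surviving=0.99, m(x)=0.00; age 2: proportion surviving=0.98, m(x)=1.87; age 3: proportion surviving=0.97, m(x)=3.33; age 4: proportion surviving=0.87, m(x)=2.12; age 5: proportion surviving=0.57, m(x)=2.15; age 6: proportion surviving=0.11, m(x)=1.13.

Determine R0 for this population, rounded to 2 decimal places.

8.26

lx·mx by age: 0, 0, 1.8326, 3.2301, 1.8444, 1.2255, 0.1243
R0 = Σ lx·mx = 8.2569 → 8.26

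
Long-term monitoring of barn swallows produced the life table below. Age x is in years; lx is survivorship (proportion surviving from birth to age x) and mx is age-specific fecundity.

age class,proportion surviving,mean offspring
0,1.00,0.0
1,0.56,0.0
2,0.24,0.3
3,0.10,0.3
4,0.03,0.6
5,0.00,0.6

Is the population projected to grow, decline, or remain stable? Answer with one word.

R0 = Σ lx·mx = 0 + 0 + 0.072 + 0.03 + 0.018 + 0 = 0.12
R0 < 1, so the population is declining.

declining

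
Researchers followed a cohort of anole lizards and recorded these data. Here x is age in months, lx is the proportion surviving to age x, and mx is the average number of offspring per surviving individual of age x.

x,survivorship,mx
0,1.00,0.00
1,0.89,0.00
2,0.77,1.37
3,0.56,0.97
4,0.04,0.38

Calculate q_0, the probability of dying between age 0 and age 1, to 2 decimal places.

q_0 = (l_0 − l_1) / l_0 = (1 − 0.89) / 1
     = 0.11 / 1 = 0.11 → 0.11

0.11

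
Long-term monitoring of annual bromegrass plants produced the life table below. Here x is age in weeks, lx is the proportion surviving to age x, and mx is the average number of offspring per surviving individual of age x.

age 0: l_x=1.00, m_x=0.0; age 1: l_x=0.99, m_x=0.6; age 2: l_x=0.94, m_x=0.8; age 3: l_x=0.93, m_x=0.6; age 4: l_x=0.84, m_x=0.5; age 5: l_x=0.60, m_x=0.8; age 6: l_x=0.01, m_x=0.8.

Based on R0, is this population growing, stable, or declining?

growing

R0 = Σ lx·mx = 0 + 0.594 + 0.752 + 0.558 + 0.42 + 0.48 + 0.008 = 2.812
R0 > 1, so the population is growing.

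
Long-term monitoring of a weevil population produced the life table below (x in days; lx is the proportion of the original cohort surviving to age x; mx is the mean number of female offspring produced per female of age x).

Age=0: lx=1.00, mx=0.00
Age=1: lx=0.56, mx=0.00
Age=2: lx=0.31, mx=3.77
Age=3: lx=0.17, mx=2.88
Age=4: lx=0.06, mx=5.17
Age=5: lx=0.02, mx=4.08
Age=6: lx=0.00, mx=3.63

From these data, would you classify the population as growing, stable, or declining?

R0 = Σ lx·mx = 0 + 0 + 1.1687 + 0.4896 + 0.3102 + 0.0816 + 0 = 2.0501
R0 > 1, so the population is growing.

growing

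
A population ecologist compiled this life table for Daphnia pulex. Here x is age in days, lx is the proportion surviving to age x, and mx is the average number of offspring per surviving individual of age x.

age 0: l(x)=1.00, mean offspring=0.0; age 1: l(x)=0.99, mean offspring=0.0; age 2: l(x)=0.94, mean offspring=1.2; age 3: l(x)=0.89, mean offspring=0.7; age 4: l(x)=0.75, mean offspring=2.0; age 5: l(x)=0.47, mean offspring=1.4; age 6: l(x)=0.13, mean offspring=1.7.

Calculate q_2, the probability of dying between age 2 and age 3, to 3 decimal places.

0.053

q_2 = (l_2 − l_3) / l_2 = (0.94 − 0.89) / 0.94
     = 0.05 / 0.94 = 0.053191… → 0.053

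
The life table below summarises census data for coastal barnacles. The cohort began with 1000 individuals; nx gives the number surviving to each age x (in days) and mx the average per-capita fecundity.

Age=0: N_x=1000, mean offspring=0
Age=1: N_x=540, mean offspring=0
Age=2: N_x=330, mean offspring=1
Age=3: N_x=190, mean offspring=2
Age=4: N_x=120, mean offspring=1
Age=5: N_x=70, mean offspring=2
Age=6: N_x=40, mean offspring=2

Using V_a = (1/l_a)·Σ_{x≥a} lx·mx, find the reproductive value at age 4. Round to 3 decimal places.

lx = nx/n0 = nx/1000: 1, 0.54, 0.33, 0.19, 0.12, 0.07, 0.04
lx·mx for x ≥ 4: 0.12, 0.14, 0.08 → sum = 0.34
V_4 = 0.34 / l_4 = 0.34 / 0.12 = 2.833333… → 2.833

2.833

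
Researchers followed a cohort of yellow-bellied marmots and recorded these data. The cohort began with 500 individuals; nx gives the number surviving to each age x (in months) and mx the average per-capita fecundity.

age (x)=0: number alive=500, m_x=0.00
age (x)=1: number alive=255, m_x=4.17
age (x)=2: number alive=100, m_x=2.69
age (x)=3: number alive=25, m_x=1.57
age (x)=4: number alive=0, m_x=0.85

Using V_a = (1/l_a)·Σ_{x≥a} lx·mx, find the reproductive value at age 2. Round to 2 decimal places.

lx = nx/n0 = nx/500: 1, 0.51, 0.2, 0.05, 0
lx·mx for x ≥ 2: 0.538, 0.0785, 0 → sum = 0.6165
V_2 = 0.6165 / l_2 = 0.6165 / 0.2 = 3.0825 → 3.08

3.08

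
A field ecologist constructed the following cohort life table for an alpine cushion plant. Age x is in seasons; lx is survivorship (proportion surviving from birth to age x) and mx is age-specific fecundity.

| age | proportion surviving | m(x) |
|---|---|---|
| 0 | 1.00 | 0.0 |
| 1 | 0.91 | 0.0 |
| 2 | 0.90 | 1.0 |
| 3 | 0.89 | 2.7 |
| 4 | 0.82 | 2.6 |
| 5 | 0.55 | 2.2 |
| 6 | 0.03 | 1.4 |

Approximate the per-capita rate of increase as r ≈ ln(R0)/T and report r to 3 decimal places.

R0 = Σ lx·mx = 0 + 0 + 0.9 + 2.403 + 2.132 + 1.21 + 0.042 = 6.687
Σ x·lx·mx = 23.839; T = 23.839/6.687 = 3.56498…
r ≈ ln(R0)/T = ln(6.687)/3.56498… = 0.53301… → 0.533

0.533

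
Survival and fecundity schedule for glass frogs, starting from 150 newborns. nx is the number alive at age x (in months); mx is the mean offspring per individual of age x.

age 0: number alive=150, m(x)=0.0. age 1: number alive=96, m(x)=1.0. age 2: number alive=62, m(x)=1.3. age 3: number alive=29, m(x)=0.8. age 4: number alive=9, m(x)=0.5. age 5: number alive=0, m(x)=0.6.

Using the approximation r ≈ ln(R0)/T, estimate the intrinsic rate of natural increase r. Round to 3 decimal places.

0.183

lx = nx/n0 = nx/150: 1, 0.64, 0.41333…, 0.19333…, 0.06, 0
R0 = Σ lx·mx = 0 + 0.64 + 0.53733… + 0.15467… + 0.03 + 0 = 1.362…
Σ x·lx·mx = 2.298667…; T = 2.298667…/1.362… = 1.68771…
r ≈ ln(R0)/T = ln(1.362…)/1.68771… = 0.18306… → 0.183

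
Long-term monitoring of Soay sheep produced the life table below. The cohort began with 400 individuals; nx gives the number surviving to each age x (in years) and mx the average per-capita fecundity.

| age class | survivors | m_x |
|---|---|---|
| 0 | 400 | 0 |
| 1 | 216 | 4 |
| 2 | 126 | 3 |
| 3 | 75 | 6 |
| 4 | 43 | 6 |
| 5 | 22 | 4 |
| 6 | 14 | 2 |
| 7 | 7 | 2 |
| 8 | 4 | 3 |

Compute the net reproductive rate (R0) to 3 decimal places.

lx = nx/n0 = nx/400: 1, 0.54, 0.315, 0.1875, 0.1075, 0.055, 0.035, 0.0175, 0.01
lx·mx by age: 0, 2.16, 0.945, 1.125, 0.645, 0.22, 0.07, 0.035, 0.03
R0 = Σ lx·mx = 5.23 → 5.230

5.230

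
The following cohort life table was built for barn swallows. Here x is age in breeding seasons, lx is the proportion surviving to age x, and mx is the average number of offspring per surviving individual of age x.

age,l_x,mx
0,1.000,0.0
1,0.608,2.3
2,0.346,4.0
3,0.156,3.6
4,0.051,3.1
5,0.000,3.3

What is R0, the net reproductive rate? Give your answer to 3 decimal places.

3.502

lx·mx by age: 0, 1.3984, 1.384, 0.5616, 0.1581, 0
R0 = Σ lx·mx = 3.5021 → 3.502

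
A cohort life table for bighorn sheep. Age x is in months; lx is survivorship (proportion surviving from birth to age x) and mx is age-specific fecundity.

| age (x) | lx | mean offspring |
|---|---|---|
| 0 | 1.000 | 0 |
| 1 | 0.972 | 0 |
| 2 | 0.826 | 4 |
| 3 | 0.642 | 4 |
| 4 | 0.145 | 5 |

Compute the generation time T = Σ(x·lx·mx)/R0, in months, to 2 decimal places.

lx·mx: 0, 0, 3.304, 2.568, 0.725 → R0 = 6.597
x·lx·mx: 0, 0, 6.608, 7.704, 2.9 → Σ = 17.212
T = 17.212 / 6.597 = 2.609065… → 2.61

2.61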